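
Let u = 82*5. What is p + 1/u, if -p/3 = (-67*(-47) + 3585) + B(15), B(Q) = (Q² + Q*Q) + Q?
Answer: -8854769/410 ≈ -21597.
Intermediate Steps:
u = 410
B(Q) = Q + 2*Q² (B(Q) = (Q² + Q²) + Q = 2*Q² + Q = Q + 2*Q²)
p = -21597 (p = -3*((-67*(-47) + 3585) + 15*(1 + 2*15)) = -3*((3149 + 3585) + 15*(1 + 30)) = -3*(6734 + 15*31) = -3*(6734 + 465) = -3*7199 = -21597)
p + 1/u = -21597 + 1/410 = -8854769/410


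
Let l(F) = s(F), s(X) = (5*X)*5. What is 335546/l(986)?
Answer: 9869/725 ≈ 13.612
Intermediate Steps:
s(X) = 25*X
l(F) = 25*F
335546/l(986) = 335546/((25*986)) = 335546/24650 = 335546*(1/24650) = 9869/725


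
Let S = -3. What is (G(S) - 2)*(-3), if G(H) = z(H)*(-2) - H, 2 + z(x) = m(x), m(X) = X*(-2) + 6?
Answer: 57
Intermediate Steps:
m(X) = 6 - 2*X (m(X) = -2*X + 6 = 6 - 2*X)
z(x) = 4 - 2*x (z(x) = -2 + (6 - 2*x) = 4 - 2*x)
G(H) = -8 + 3*H (G(H) = (4 - 2*H)*(-2) - H = (-8 + 4*H) - H = -8 + 3*H)
(G(S) - 2)*(-3) = ((-8 + 3*(-3)) - 2)*(-3) = ((-8 - 9) - 2)*(-3) = (-17 - 2)*(-3) = -19*(-3) = 57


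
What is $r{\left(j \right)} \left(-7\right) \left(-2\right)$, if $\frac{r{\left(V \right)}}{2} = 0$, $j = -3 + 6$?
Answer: $0$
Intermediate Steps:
$j = 3$
$r{\left(V \right)} = 0$ ($r{\left(V \right)} = 2 \cdot 0 = 0$)
$r{\left(j \right)} \left(-7\right) \left(-2\right) = 0 \left(-7\right) \left(-2\right) = 0 \left(-2\right) = 0$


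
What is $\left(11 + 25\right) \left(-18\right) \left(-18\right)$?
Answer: $11664$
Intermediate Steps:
$\left(11 + 25\right) \left(-18\right) \left(-18\right) = 36 \left(-18\right) \left(-18\right) = \left(-648\right) \left(-18\right) = 11664$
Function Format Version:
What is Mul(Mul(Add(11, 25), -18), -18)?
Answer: 11664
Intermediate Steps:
Mul(Mul(Add(11, 25), -18), -18) = Mul(Mul(36, -18), -18) = Mul(-648, -18) = 11664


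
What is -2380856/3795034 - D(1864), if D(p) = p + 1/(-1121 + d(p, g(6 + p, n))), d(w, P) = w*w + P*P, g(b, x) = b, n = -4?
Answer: -24661962944999417/13226215307175 ≈ -1864.6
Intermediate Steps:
d(w, P) = P**2 + w**2 (d(w, P) = w**2 + P**2 = P**2 + w**2)
D(p) = p + 1/(-1121 + p**2 + (6 + p)**2) (D(p) = p + 1/(-1121 + ((6 + p)**2 + p**2)) = p + 1/(-1121 + (p**2 + (6 + p)**2)) = p + 1/(-1121 + p**2 + (6 + p)**2))
-2380856/3795034 - D(1864) = -2380856/3795034 - (1 - 1121*1864 + 1864*(1864**2 + (6 + 1864)**2))/(-1121 + 1864**2 + (6 + 1864)**2) = -2380856*1/3795034 - (1 - 2089544 + 1864*(3474496 + 1870**2))/(-1121 + 3474496 + 1870**2) = -1190428/1897517 - (1 - 2089544 + 1864*(3474496 + 3496900))/(-1121 + 3474496 + 3496900) = -1190428/1897517 - (1 - 2089544 + 1864*6971396)/6970275 = -1190428/1897517 - (1 - 2089544 + 12994682144)/6970275 = -1190428/1897517 - 12992592601/6970275 = -24661962944999417/13226215307175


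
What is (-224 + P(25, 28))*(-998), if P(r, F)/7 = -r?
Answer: 398202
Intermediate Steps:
P(r, F) = -7*r (P(r, F) = 7*(-r) = -7*r)
(-224 + P(25, 28))*(-998) = (-224 - 7*25)*(-998) = (-224 - 175)*(-998) = -399*(-998) = 398202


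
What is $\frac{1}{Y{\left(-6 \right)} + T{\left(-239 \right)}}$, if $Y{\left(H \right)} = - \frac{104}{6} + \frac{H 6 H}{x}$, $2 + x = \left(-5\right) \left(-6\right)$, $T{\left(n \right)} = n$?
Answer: $- \frac{21}{5221} \approx -0.0040222$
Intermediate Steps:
$x = 28$ ($x = -2 - -30 = -2 + 30 = 28$)
$Y{\left(H \right)} = - \frac{52}{3} + \frac{3 H^{2}}{14}$ ($Y{\left(H \right)} = - \frac{104}{6} + \frac{H 6 H}{28} = \left(-104\right) \frac{1}{6} + 6 H H \frac{1}{28} = - \frac{52}{3} + 6 H^{2} \cdot \frac{1}{28} = - \frac{52}{3} + \frac{3 H^{2}}{14}$)
$\frac{1}{Y{\left(-6 \right)} + T{\left(-239 \right)}} = \frac{1}{\left(- \frac{52}{3} + \frac{3 \left(-6\right)^{2}}{14}\right) - 239} = \frac{1}{\left(- \frac{52}{3} + \frac{3}{14} \cdot 36\right) - 239} = \frac{1}{\left(- \frac{52}{3} + \frac{54}{7}\right) - 239} = \frac{1}{- \frac{202}{21} - 239} = \frac{1}{- \frac{5221}{21}} = - \frac{21}{5221}$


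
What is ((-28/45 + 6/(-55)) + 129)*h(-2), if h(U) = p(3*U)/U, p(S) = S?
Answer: 63493/165 ≈ 384.81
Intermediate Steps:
h(U) = 3 (h(U) = (3*U)/U = 3)
((-28/45 + 6/(-55)) + 129)*h(-2) = ((-28/45 + 6/(-55)) + 129)*3 = ((-28*1/45 + 6*(-1/55)) + 129)*3 = ((-28/45 - 6/55) + 129)*3 = (-362/495 + 129)*3 = (63493/495)*3 = 63493/165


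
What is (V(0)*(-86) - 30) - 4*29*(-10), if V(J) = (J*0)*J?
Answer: 1130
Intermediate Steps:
V(J) = 0 (V(J) = 0*J = 0)
(V(0)*(-86) - 30) - 4*29*(-10) = (0*(-86) - 30) - 4*29*(-10) = (0 - 30) - 116*(-10) = -30 - 1*(-1160) = -30 + 1160 = 1130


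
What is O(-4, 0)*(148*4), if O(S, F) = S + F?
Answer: -2368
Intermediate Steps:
O(S, F) = F + S
O(-4, 0)*(148*4) = (0 - 4)*(148*4) = -4*592 = -2368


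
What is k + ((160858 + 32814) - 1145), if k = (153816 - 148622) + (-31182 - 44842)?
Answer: 121697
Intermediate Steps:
k = -70830 (k = 5194 - 76024 = -70830)
k + ((160858 + 32814) - 1145) = -70830 + ((160858 + 32814) - 1145) = -70830 + (193672 - 1145) = -70830 + 192527 = 121697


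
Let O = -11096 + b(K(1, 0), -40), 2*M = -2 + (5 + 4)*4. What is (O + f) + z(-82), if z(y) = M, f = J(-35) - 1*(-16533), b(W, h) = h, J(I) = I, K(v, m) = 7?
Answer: 5379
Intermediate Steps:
M = 17 (M = (-2 + (5 + 4)*4)/2 = (-2 + 9*4)/2 = (-2 + 36)/2 = (½)*34 = 17)
O = -11136 (O = -11096 - 40 = -11136)
f = 16498 (f = -35 - 1*(-16533) = -35 + 16533 = 16498)
z(y) = 17
(O + f) + z(-82) = (-11136 + 16498) + 17 = 5362 + 17 = 5379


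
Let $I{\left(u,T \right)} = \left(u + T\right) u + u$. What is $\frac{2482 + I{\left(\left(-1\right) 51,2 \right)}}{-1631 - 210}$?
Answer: $- \frac{4930}{1841} \approx -2.6779$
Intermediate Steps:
$I{\left(u,T \right)} = u + u \left(T + u\right)$ ($I{\left(u,T \right)} = \left(T + u\right) u + u = u \left(T + u\right) + u = u + u \left(T + u\right)$)
$\frac{2482 + I{\left(\left(-1\right) 51,2 \right)}}{-1631 - 210} = \frac{2482 + \left(-1\right) 51 \left(1 + 2 - 51\right)}{-1631 - 210} = \frac{2482 - 51 \left(1 + 2 - 51\right)}{-1631 + \left(-2215 + 2005\right)} = \frac{2482 - -2448}{-1631 - 210} = \frac{2482 + 2448}{-1841} = 4930 \left(- \frac{1}{1841}\right) = - \frac{4930}{1841}$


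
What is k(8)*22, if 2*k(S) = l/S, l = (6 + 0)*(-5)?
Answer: -165/4 ≈ -41.250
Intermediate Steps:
l = -30 (l = 6*(-5) = -30)
k(S) = -15/S (k(S) = (-30/S)/2 = -15/S)
k(8)*22 = -15/8*22 = -165/4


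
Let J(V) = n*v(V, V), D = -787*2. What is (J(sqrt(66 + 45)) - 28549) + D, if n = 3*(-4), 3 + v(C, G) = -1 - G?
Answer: -30075 + 12*sqrt(111) ≈ -29949.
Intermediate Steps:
v(C, G) = -4 - G (v(C, G) = -3 + (-1 - G) = -4 - G)
D = -1574
n = -12
J(V) = 48 + 12*V (J(V) = -12*(-4 - V) = 48 + 12*V)
(J(sqrt(66 + 45)) - 28549) + D = ((48 + 12*sqrt(66 + 45)) - 28549) - 1574 = ((48 + 12*sqrt(111)) - 28549) - 1574 = (-28501 + 12*sqrt(111)) - 1574 = -30075 + 12*sqrt(111)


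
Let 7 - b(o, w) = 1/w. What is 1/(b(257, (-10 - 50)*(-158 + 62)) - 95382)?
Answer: -5760/549360001 ≈ -1.0485e-5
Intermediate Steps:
b(o, w) = 7 - 1/w
1/(b(257, (-10 - 50)*(-158 + 62)) - 95382) = 1/((7 - 1/((-10 - 50)*(-158 + 62))) - 95382) = 1/((7 - 1/((-60*(-96)))) - 95382) = 1/((7 - 1/5760) - 95382) = 1/(40319/5760 - 95382) = 1/(-549360001/5760) = -5760/549360001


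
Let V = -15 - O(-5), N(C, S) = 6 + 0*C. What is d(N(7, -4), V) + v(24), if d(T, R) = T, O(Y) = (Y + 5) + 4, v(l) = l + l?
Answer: 54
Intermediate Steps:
N(C, S) = 6 (N(C, S) = 6 + 0 = 6)
v(l) = 2*l
O(Y) = 9 + Y (O(Y) = (5 + Y) + 4 = 9 + Y)
V = -19 (V = -15 - (9 - 5) = -15 - 1*4 = -15 - 4 = -19)
d(N(7, -4), V) + v(24) = 6 + 2*24 = 6 + 48 = 54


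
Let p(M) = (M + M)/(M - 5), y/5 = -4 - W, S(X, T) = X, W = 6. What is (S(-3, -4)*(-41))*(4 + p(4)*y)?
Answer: 49692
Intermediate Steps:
y = -50 (y = 5*(-4 - 1*6) = 5*(-4 - 6) = 5*(-10) = -50)
p(M) = 2*M/(-5 + M) (p(M) = (2*M)/(-5 + M) = 2*M/(-5 + M))
(S(-3, -4)*(-41))*(4 + p(4)*y) = (-3*(-41))*(4 + (2*4/(-5 + 4))*(-50)) = 123*(4 + (2*4/(-1))*(-50)) = 123*(4 + (2*4*(-1))*(-50)) = 123*(4 - 8*(-50)) = 123*(4 + 400) = 123*404 = 49692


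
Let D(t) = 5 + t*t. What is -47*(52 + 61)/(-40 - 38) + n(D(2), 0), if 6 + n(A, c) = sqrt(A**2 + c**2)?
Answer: 5545/78 ≈ 71.090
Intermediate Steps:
D(t) = 5 + t**2
n(A, c) = -6 + sqrt(A**2 + c**2)
-47*(52 + 61)/(-40 - 38) + n(D(2), 0) = -47*(52 + 61)/(-40 - 38) + (-6 + sqrt((5 + 2**2)**2 + 0**2)) = -5311/(-78) + (-6 + sqrt((5 + 4)**2 + 0)) = -5311*(-1)/78 + (-6 + sqrt(9**2 + 0)) = -47*(-113/78) + (-6 + sqrt(81 + 0)) = 5311/78 + (-6 + sqrt(81)) = 5311/78 + (-6 + 9) = 5311/78 + 3 = 5545/78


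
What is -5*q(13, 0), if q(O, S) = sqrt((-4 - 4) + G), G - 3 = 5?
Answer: 0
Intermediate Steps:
G = 8 (G = 3 + 5 = 8)
q(O, S) = 0 (q(O, S) = sqrt((-4 - 4) + 8) = sqrt(-8 + 8) = sqrt(0) = 0)
-5*q(13, 0) = -5*0 = 0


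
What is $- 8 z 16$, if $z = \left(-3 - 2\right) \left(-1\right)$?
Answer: $-640$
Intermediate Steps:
$z = 5$ ($z = \left(-5\right) \left(-1\right) = 5$)
$- 8 z 16 = \left(-8\right) 5 \cdot 16 = \left(-40\right) 16 = -640$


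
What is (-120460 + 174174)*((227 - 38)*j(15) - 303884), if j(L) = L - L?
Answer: -16322825176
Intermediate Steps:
j(L) = 0
(-120460 + 174174)*((227 - 38)*j(15) - 303884) = (-120460 + 174174)*((227 - 38)*0 - 303884) = 53714*(189*0 - 303884) = 53714*(0 - 303884) = 53714*(-303884) = -16322825176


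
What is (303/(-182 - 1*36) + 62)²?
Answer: 174583369/47524 ≈ 3673.6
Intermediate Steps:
(303/(-182 - 1*36) + 62)² = (303/(-182 - 36) + 62)² = (303/(-218) + 62)² = (303*(-1/218) + 62)² = (-303/218 + 62)² = (13213/218)² = 174583369/47524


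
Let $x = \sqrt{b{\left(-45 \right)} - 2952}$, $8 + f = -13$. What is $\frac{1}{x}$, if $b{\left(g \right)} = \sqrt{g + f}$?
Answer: $\frac{1}{\sqrt{-2952 + i \sqrt{66}}} \approx 2.53 \cdot 10^{-5} - 0.018405 i$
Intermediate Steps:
$f = -21$ ($f = -8 - 13 = -21$)
$b{\left(g \right)} = \sqrt{-21 + g}$ ($b{\left(g \right)} = \sqrt{g - 21} = \sqrt{-21 + g}$)
$x = \sqrt{-2952 + i \sqrt{66}}$ ($x = \sqrt{\sqrt{-21 - 45} - 2952} = \sqrt{\sqrt{-66} - 2952} = \sqrt{i \sqrt{66} - 2952} = \sqrt{-2952 + i \sqrt{66}} \approx 0.07476 + 54.332 i$)
$\frac{1}{x} = \frac{1}{\sqrt{-2952 + i \sqrt{66}}}$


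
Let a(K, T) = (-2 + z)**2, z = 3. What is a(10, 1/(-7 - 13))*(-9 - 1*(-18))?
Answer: 9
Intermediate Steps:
a(K, T) = 1 (a(K, T) = (-2 + 3)**2 = 1**2 = 1)
a(10, 1/(-7 - 13))*(-9 - 1*(-18)) = 1*(-9 - 1*(-18)) = 1*(-9 + 18) = 1*9 = 9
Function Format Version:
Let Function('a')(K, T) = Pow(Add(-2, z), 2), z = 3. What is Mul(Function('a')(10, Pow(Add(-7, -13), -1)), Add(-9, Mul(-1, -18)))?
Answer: 9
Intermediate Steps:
Function('a')(K, T) = 1 (Function('a')(K, T) = Pow(Add(-2, 3), 2) = Pow(1, 2) = 1)
Mul(Function('a')(10, Pow(Add(-7, -13), -1)), Add(-9, Mul(-1, -18))) = Mul(1, Add(-9, Mul(-1, -18))) = Mul(1, Add(-9, 18)) = Mul(1, 9) = 9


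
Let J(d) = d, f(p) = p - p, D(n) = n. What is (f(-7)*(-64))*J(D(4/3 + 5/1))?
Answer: 0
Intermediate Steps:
f(p) = 0
(f(-7)*(-64))*J(D(4/3 + 5/1)) = (0*(-64))*(4/3 + 5/1) = 0*(4*(1/3) + 5*1) = 0*(4/3 + 5) = 0*(19/3) = 0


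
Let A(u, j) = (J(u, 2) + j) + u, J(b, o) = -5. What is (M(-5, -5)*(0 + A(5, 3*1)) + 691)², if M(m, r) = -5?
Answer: 456976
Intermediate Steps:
A(u, j) = -5 + j + u (A(u, j) = (-5 + j) + u = -5 + j + u)
(M(-5, -5)*(0 + A(5, 3*1)) + 691)² = (-5*(0 + (-5 + 3*1 + 5)) + 691)² = (-5*(0 + (-5 + 3 + 5)) + 691)² = (-5*(0 + 3) + 691)² = (-5*3 + 691)² = (-15 + 691)² = 676² = 456976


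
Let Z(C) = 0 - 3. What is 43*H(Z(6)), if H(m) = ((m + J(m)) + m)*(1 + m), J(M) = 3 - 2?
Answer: 430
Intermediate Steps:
Z(C) = -3
J(M) = 1
H(m) = (1 + m)*(1 + 2*m) (H(m) = ((m + 1) + m)*(1 + m) = ((1 + m) + m)*(1 + m) = (1 + 2*m)*(1 + m) = (1 + m)*(1 + 2*m))
43*H(Z(6)) = 43*(1 + 2*(-3)**2 + 3*(-3)) = 43*(1 + 2*9 - 9) = 43*(1 + 18 - 9) = 43*10 = 430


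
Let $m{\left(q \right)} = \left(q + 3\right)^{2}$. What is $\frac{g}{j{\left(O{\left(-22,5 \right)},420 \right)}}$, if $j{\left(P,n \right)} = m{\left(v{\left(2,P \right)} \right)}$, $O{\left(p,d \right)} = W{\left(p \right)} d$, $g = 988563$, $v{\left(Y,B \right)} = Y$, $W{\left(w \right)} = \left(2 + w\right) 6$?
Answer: $\frac{988563}{25} \approx 39543.0$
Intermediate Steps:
$W{\left(w \right)} = 12 + 6 w$
$m{\left(q \right)} = \left(3 + q\right)^{2}$
$O{\left(p,d \right)} = d \left(12 + 6 p\right)$ ($O{\left(p,d \right)} = \left(12 + 6 p\right) d = d \left(12 + 6 p\right)$)
$j{\left(P,n \right)} = 25$ ($j{\left(P,n \right)} = \left(3 + 2\right)^{2} = 5^{2} = 25$)
$\frac{g}{j{\left(O{\left(-22,5 \right)},420 \right)}} = \frac{988563}{25}$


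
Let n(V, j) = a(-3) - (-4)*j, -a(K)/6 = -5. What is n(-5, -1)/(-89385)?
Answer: -26/89385 ≈ -0.00029088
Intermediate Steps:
a(K) = 30 (a(K) = -6*(-5) = 30)
n(V, j) = 30 + 4*j (n(V, j) = 30 - (-4)*j = 30 + 4*j)
n(-5, -1)/(-89385) = (30 + 4*(-1))/(-89385) = (30 - 4)*(-1/89385) = 26*(-1/89385) = -26/89385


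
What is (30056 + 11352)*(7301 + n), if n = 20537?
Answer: 1152715904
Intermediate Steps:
(30056 + 11352)*(7301 + n) = (30056 + 11352)*(7301 + 20537) = 41408*27838 = 1152715904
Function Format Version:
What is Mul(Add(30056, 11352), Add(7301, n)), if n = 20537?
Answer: 1152715904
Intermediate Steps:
Mul(Add(30056, 11352), Add(7301, n)) = Mul(Add(30056, 11352), Add(7301, 20537)) = Mul(41408, 27838) = 1152715904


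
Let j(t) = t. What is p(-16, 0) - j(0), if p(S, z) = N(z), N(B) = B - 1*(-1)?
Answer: 1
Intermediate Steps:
N(B) = 1 + B (N(B) = B + 1 = 1 + B)
p(S, z) = 1 + z
p(-16, 0) - j(0) = (1 + 0) - 1*0 = 1 + 0 = 1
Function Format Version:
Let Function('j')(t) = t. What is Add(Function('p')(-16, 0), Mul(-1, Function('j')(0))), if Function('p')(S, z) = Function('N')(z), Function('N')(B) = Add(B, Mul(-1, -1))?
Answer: 1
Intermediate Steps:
Function('N')(B) = Add(1, B) (Function('N')(B) = Add(B, 1) = Add(1, B))
Function('p')(S, z) = Add(1, z)
Add(Function('p')(-16, 0), Mul(-1, Function('j')(0))) = Add(Add(1, 0), Mul(-1, 0)) = Add(1, 0) = 1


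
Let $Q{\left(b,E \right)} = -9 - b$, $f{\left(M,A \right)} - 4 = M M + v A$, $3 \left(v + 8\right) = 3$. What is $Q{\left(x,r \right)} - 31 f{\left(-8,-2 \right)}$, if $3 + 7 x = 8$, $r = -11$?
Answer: $- \frac{17862}{7} \approx -2551.7$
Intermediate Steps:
$v = -7$ ($v = -8 + \frac{1}{3} \cdot 3 = -8 + 1 = -7$)
$f{\left(M,A \right)} = 4 + M^{2} - 7 A$ ($f{\left(M,A \right)} = 4 - \left(7 A - M M\right) = 4 - \left(- M^{2} + 7 A\right) = 4 + M^{2} - 7 A$)
$x = \frac{5}{7}$ ($x = - \frac{3}{7} + \frac{1}{7} \cdot 8 = - \frac{3}{7} + \frac{8}{7} = \frac{5}{7} \approx 0.71429$)
$Q{\left(x,r \right)} - 31 f{\left(-8,-2 \right)} = \left(-9 - \frac{5}{7}\right) - 31 \left(4 + \left(-8\right)^{2} - -14\right) = \left(-9 - \frac{5}{7}\right) - 31 \left(4 + 64 + 14\right) = - \frac{68}{7} - 2542 = - \frac{17862}{7}$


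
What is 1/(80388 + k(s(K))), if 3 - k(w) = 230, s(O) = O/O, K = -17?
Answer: 1/80161 ≈ 1.2475e-5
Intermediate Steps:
s(O) = 1
k(w) = -227 (k(w) = 3 - 1*230 = 3 - 230 = -227)
1/(80388 + k(s(K))) = 1/(80388 - 227) = 1/80161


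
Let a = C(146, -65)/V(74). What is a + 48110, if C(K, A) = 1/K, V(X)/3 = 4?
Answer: 84288721/1752 ≈ 48110.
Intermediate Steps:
V(X) = 12 (V(X) = 3*4 = 12)
a = 1/1752 (a = 1/(146*12) = (1/146)*(1/12) = 1/1752 ≈ 0.00057078)
a + 48110 = 1/1752 + 48110 = 84288721/1752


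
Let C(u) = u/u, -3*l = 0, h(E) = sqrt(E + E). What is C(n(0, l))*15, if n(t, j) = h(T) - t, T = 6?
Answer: 15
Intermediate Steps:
h(E) = sqrt(2)*sqrt(E) (h(E) = sqrt(2*E) = sqrt(2)*sqrt(E))
l = 0 (l = -1/3*0 = 0)
n(t, j) = -t + 2*sqrt(3) (n(t, j) = sqrt(2)*sqrt(6) - t = 2*sqrt(3) - t = -t + 2*sqrt(3))
C(u) = 1
C(n(0, l))*15 = 1*15 = 15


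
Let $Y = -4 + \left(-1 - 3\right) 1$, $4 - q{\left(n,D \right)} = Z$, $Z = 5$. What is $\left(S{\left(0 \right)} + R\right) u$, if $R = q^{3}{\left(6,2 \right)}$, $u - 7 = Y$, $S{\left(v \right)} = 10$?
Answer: $-9$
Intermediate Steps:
$q{\left(n,D \right)} = -1$ ($q{\left(n,D \right)} = 4 - 5 = -1$)
$Y = -8$ ($Y = -4 - 4 = -8$)
$u = -1$ ($u = 7 - 8 = -1$)
$R = -1$ ($R = \left(-1\right)^{3} = -1$)
$\left(S{\left(0 \right)} + R\right) u = \left(10 - 1\right) \left(-1\right) = 9 \left(-1\right) = -9$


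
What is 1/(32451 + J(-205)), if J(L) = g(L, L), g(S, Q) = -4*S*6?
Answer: 1/37371 ≈ 2.6759e-5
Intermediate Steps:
g(S, Q) = -24*S
J(L) = -24*L
1/(32451 + J(-205)) = 1/(32451 - 24*(-205)) = 1/(32451 + 4920) = 1/37371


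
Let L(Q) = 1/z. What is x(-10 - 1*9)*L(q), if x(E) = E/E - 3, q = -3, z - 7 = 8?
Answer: -2/15 ≈ -0.13333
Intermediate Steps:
z = 15 (z = 7 + 8 = 15)
L(Q) = 1/15
x(E) = -2 (x(E) = 1 - 3 = -2)
x(-10 - 1*9)*L(q) = -2*1/15 = -2/15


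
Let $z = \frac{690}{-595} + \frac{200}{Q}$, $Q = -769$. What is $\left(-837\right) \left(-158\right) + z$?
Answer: $\frac{12101833784}{91511} \approx 1.3224 \cdot 10^{5}$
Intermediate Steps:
$z = - \frac{129922}{91511}$ ($z = \frac{690}{-595} + \frac{200}{-769} = 690 \left(- \frac{1}{595}\right) + 200 \left(- \frac{1}{769}\right) = - \frac{138}{119} - \frac{200}{769} = - \frac{129922}{91511} \approx -1.4197$)
$\left(-837\right) \left(-158\right) + z = \left(-837\right) \left(-158\right) - \frac{129922}{91511} = 132246 - \frac{129922}{91511} = \frac{12101833784}{91511}$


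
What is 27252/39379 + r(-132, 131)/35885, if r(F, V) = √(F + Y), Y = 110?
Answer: 27252/39379 + I*√22/35885 ≈ 0.69204 + 0.00013071*I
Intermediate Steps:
r(F, V) = √(110 + F) (r(F, V) = √(F + 110) = √(110 + F))
27252/39379 + r(-132, 131)/35885 = 27252/39379 + √(110 - 132)/35885 = 27252*(1/39379) + √(-22)*(1/35885) = 27252/39379 + (I*√22)*(1/35885) = 27252/39379 + I*√22/35885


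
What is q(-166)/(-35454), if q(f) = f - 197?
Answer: 121/11818 ≈ 0.010239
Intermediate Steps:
q(f) = -197 + f
q(-166)/(-35454) = (-197 - 166)/(-35454) = -363*(-1/35454) = 121/11818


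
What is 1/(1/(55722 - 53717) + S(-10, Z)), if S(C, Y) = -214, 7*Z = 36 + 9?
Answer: -2005/429069 ≈ -0.0046729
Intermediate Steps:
Z = 45/7 (Z = (36 + 9)/7 = (⅐)*45 = 45/7 ≈ 6.4286)
1/(1/(55722 - 53717) + S(-10, Z)) = 1/(1/(55722 - 53717) - 214) = 1/(1/2005 - 214) = 1/(-429069/2005) = -2005/429069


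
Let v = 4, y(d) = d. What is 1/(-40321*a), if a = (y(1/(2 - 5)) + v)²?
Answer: -9/4878841 ≈ -1.8447e-6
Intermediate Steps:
a = 121/9 (a = (1/(2 - 5) + 4)² = (1/(-3) + 4)² = (-⅓ + 4)² = (11/3)² = 121/9 ≈ 13.444)
1/(-40321*a) = 1/(-40321*121/9) = 1/(-4878841/9) = -9/4878841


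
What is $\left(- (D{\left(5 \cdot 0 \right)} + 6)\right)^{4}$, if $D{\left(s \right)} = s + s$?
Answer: $1296$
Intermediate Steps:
$D{\left(s \right)} = 2 s$
$\left(- (D{\left(5 \cdot 0 \right)} + 6)\right)^{4} = \left(- (2 \cdot 5 \cdot 0 + 6)\right)^{4} = \left(- (2 \cdot 0 + 6)\right)^{4} = \left(- (0 + 6)\right)^{4} = \left(\left(-1\right) 6\right)^{4} = \left(-6\right)^{4} = 1296$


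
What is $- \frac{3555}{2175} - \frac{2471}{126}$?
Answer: $- \frac{55451}{2610} \approx -21.246$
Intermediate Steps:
$- \frac{3555}{2175} - \frac{2471}{126} = \left(-3555\right) \frac{1}{2175} - \frac{353}{18} = - \frac{237}{145} - \frac{353}{18} = - \frac{55451}{2610}$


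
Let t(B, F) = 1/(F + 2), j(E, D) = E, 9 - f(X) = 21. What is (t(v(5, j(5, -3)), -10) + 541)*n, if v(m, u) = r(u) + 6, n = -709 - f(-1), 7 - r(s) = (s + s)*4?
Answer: -3015919/8 ≈ -3.7699e+5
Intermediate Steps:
f(X) = -12 (f(X) = 9 - 1*21 = 9 - 21 = -12)
r(s) = 7 - 8*s (r(s) = 7 - (s + s)*4 = 7 - 2*s*4 = 7 - 8*s)
n = -697 (n = -709 - 1*(-12) = -709 + 12 = -697)
v(m, u) = 13 - 8*u (v(m, u) = (7 - 8*u) + 6 = 13 - 8*u)
t(B, F) = 1/(2 + F)
(t(v(5, j(5, -3)), -10) + 541)*n = (1/(2 - 10) + 541)*(-697) = (1/(-8) + 541)*(-697) = (-1/8 + 541)*(-697) = (4327/8)*(-697) = -3015919/8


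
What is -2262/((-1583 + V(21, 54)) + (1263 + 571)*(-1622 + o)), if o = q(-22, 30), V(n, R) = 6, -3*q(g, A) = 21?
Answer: 2262/2989163 ≈ 0.00075673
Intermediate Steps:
q(g, A) = -7 (q(g, A) = -⅓*21 = -7)
o = -7
-2262/((-1583 + V(21, 54)) + (1263 + 571)*(-1622 + o)) = -2262/((-1583 + 6) + (1263 + 571)*(-1622 - 7)) = -2262/(-1577 + 1834*(-1629)) = -2262/(-1577 - 2987586) = -2262/(-2989163) = -2262*(-1/2989163) = 2262/2989163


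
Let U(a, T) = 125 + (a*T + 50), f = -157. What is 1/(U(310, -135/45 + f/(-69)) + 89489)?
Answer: 69/6171316 ≈ 1.1181e-5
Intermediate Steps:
U(a, T) = 175 + T*a (U(a, T) = 125 + (T*a + 50) = 125 + (50 + T*a) = 175 + T*a)
1/(U(310, -135/45 + f/(-69)) + 89489) = 1/((175 + (-135/45 - 157/(-69))*310) + 89489) = 1/((175 + (-135*1/45 - 157*(-1/69))*310) + 89489) = 1/((175 + (-3 + 157/69)*310) + 89489) = 1/((175 - 50/69*310) + 89489) = 1/((175 - 15500/69) + 89489) = 1/(-3425/69 + 89489) = 1/(6171316/69) = 69/6171316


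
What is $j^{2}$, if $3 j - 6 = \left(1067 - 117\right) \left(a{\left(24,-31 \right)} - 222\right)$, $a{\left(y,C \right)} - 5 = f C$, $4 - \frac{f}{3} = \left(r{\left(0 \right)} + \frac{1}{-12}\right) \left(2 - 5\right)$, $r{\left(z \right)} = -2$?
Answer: $\frac{216472369}{36} \approx 6.0131 \cdot 10^{6}$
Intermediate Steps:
$f = - \frac{27}{4}$ ($f = 12 - 3 \left(-2 + \frac{1}{-12}\right) \left(2 - 5\right) = 12 - 3 \left(-2 - \frac{1}{12}\right) \left(-3\right) = 12 - 3 \left(\left(- \frac{25}{12}\right) \left(-3\right)\right) = 12 - \frac{75}{4} = - \frac{27}{4} \approx -6.75$)
$a{\left(y,C \right)} = 5 - \frac{27 C}{4}$
$j = - \frac{14713}{6}$ ($j = 2 + \frac{\left(1067 - 117\right) \left(\left(5 - - \frac{837}{4}\right) - 222\right)}{3} = 2 + \frac{950 \left(\left(5 + \frac{837}{4}\right) - 222\right)}{3} = 2 + \frac{950 \left(\frac{857}{4} - 222\right)}{3} = 2 + \frac{950 \left(- \frac{31}{4}\right)}{3} = 2 + \frac{1}{3} \left(- \frac{14725}{2}\right) = 2 - \frac{14725}{6} = - \frac{14713}{6} \approx -2452.2$)
$j^{2} = \left(- \frac{14713}{6}\right)^{2} = \frac{216472369}{36}$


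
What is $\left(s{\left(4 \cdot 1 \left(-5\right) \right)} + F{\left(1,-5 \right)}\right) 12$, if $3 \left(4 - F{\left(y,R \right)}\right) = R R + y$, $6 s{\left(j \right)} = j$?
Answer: $-96$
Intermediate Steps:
$s{\left(j \right)} = \frac{j}{6}$
$F{\left(y,R \right)} = 4 - \frac{y}{3} - \frac{R^{2}}{3}$ ($F{\left(y,R \right)} = 4 - \frac{R R + y}{3} = 4 - \frac{R^{2} + y}{3} = 4 - \frac{y + R^{2}}{3} = 4 - \left(\frac{y}{3} + \frac{R^{2}}{3}\right) = 4 - \frac{y}{3} - \frac{R^{2}}{3}$)
$\left(s{\left(4 \cdot 1 \left(-5\right) \right)} + F{\left(1,-5 \right)}\right) 12 = \left(\frac{4 \cdot 1 \left(-5\right)}{6} - \left(- \frac{11}{3} + \frac{25}{3}\right)\right) 12 = \left(\frac{4 \left(-5\right)}{6} - \frac{14}{3}\right) 12 = \left(\frac{1}{6} \left(-20\right) - \frac{14}{3}\right) 12 = \left(- \frac{10}{3} - \frac{14}{3}\right) 12 = \left(-8\right) 12 = -96$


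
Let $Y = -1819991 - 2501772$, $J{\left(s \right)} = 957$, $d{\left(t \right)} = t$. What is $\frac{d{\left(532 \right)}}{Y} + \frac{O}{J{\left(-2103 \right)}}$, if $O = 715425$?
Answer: $\frac{1030632261717}{1378642397} \approx 747.57$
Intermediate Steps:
$Y = -4321763$
$\frac{d{\left(532 \right)}}{Y} + \frac{O}{J{\left(-2103 \right)}} = \frac{532}{-4321763} + \frac{715425}{957} = 532 \left(- \frac{1}{4321763}\right) + 715425 \cdot \frac{1}{957} = - \frac{532}{4321763} + \frac{238475}{319} = \frac{1030632261717}{1378642397}$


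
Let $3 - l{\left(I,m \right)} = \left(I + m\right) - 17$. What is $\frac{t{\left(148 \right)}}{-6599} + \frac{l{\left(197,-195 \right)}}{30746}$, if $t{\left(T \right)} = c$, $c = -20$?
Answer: $\frac{366851}{101446427} \approx 0.0036162$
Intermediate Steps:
$l{\left(I,m \right)} = 20 - I - m$ ($l{\left(I,m \right)} = 3 - \left(\left(I + m\right) - 17\right) = 3 - \left(-17 + I + m\right) = 20 - I - m$)
$t{\left(T \right)} = -20$
$\frac{t{\left(148 \right)}}{-6599} + \frac{l{\left(197,-195 \right)}}{30746} = - \frac{20}{-6599} + \frac{20 - 197 - -195}{30746} = \left(-20\right) \left(- \frac{1}{6599}\right) + \left(20 - 197 + 195\right) \frac{1}{30746} = \frac{20}{6599} + 18 \cdot \frac{1}{30746} = \frac{20}{6599} + \frac{9}{15373} = \frac{366851}{101446427}$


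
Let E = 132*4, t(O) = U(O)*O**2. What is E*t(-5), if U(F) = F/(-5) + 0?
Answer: 13200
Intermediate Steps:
U(F) = -F/5 (U(F) = F*(-1/5) + 0 = -F/5 + 0 = -F/5)
t(O) = -O**3/5 (t(O) = (-O/5)*O**2 = -O**3/5)
E = 528
E*t(-5) = 528*(-1/5*(-5)**3) = 528*(-1/5*(-125)) = 528*25 = 13200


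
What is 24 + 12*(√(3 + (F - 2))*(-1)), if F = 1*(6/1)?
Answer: 24 - 12*√7 ≈ -7.7490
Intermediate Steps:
F = 6 (F = 1*(6*1) = 1*6 = 6)
24 + 12*(√(3 + (F - 2))*(-1)) = 24 + 12*(√(3 + (6 - 2))*(-1)) = 24 + 12*(√(3 + 4)*(-1)) = 24 + 12*(√7*(-1)) = 24 + 12*(-√7) = 24 - 12*√7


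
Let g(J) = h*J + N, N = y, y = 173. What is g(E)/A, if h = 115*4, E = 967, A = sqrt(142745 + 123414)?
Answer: 444993*sqrt(266159)/266159 ≈ 862.55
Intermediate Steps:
A = sqrt(266159) ≈ 515.91
N = 173
h = 460
g(J) = 173 + 460*J (g(J) = 460*J + 173 = 173 + 460*J)
g(E)/A = (173 + 460*967)/(sqrt(266159)) = (173 + 444820)*(sqrt(266159)/266159) = 444993*(sqrt(266159)/266159) = 444993*sqrt(266159)/266159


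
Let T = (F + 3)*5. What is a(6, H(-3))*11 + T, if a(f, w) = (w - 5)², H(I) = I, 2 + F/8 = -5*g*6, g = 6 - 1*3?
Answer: -2961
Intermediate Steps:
g = 3 (g = 6 - 3 = 3)
F = -736 (F = -16 + 8*(-5*3*6) = -16 + 8*(-15*6) = -16 + 8*(-90) = -16 - 720 = -736)
a(f, w) = (-5 + w)²
T = -3665 (T = (-736 + 3)*5 = -733*5 = -3665)
a(6, H(-3))*11 + T = (-5 - 3)²*11 - 3665 = (-8)²*11 - 3665 = 64*11 - 3665 = 704 - 3665 = -2961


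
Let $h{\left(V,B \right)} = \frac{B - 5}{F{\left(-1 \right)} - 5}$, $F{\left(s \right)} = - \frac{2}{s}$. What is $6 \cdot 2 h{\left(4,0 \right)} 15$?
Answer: $300$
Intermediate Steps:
$h{\left(V,B \right)} = \frac{5}{3} - \frac{B}{3}$ ($h{\left(V,B \right)} = \frac{B - 5}{- \frac{2}{-1} - 5} = \frac{-5 + B}{\left(-2\right) \left(-1\right) - 5} = \frac{-5 + B}{2 - 5} = \frac{-5 + B}{-3} = \left(-5 + B\right) \left(- \frac{1}{3}\right) = \frac{5}{3} - \frac{B}{3}$)
$6 \cdot 2 h{\left(4,0 \right)} 15 = 6 \cdot 2 \left(\frac{5}{3} - 0\right) 15 = 12 \left(\frac{5}{3} + 0\right) 15 = 12 \cdot \frac{5}{3} \cdot 15 = 20 \cdot 15 = 300$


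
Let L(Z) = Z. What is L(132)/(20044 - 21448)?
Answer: -11/117 ≈ -0.094017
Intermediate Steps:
L(132)/(20044 - 21448) = 132/(20044 - 21448) = 132/(-1404) = 132*(-1/1404) = -11/117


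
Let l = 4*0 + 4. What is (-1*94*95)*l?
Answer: -35720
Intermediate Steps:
l = 4 (l = 0 + 4 = 4)
(-1*94*95)*l = (-1*94*95)*4 = -94*95*4 = -8930*4 = -35720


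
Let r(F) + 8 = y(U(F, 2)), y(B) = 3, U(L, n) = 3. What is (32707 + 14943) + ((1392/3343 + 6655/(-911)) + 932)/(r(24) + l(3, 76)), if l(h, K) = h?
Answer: 287416175617/6090946 ≈ 47187.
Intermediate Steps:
r(F) = -5 (r(F) = -8 + 3 = -5)
(32707 + 14943) + ((1392/3343 + 6655/(-911)) + 932)/(r(24) + l(3, 76)) = (32707 + 14943) + ((1392/3343 + 6655/(-911)) + 932)/(-5 + 3) = 47650 + ((1392*(1/3343) + 6655*(-1/911)) + 932)/(-2) = 47650 + ((1392/3343 - 6655/911) + 932)*(-1/2) = 47650 + (-20979553/3045473 + 932)*(-1/2) = 47650 + (2817401283/3045473)*(-1/2) = 47650 - 2817401283/6090946 = 287416175617/6090946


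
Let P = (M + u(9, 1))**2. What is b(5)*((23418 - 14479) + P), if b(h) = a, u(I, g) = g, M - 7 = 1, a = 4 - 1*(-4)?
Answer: 72160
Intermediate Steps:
a = 8 (a = 4 + 4 = 8)
M = 8 (M = 7 + 1 = 8)
b(h) = 8
P = 81 (P = (8 + 1)**2 = 9**2 = 81)
b(5)*((23418 - 14479) + P) = 8*((23418 - 14479) + 81) = 8*(8939 + 81) = 8*9020 = 72160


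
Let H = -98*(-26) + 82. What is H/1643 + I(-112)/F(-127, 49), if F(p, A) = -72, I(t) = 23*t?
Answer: 552716/14787 ≈ 37.378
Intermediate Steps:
H = 2630 (H = 2548 + 82 = 2630)
H/1643 + I(-112)/F(-127, 49) = 2630/1643 + (23*(-112))/(-72) = 2630*(1/1643) - 2576*(-1/72) = 2630/1643 + 322/9 = 552716/14787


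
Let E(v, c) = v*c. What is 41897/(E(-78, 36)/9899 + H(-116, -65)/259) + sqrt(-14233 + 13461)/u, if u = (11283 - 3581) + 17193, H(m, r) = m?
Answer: -107417246377/1875556 + 2*I*sqrt(193)/24895 ≈ -57272.0 + 0.0011161*I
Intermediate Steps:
E(v, c) = c*v
u = 24895 (u = 7702 + 17193 = 24895)
41897/(E(-78, 36)/9899 + H(-116, -65)/259) + sqrt(-14233 + 13461)/u = 41897/((36*(-78))/9899 - 116/259) + sqrt(-14233 + 13461)/24895 = 41897/(-2808*1/9899 - 116*1/259) + sqrt(-772)*(1/24895) = 41897/(-2808/9899 - 116/259) + (2*I*sqrt(193))*(1/24895) = 41897/(-1875556/2563841) + 2*I*sqrt(193)/24895 = 41897*(-2563841/1875556) + 2*I*sqrt(193)/24895 = -107417246377/1875556 + 2*I*sqrt(193)/24895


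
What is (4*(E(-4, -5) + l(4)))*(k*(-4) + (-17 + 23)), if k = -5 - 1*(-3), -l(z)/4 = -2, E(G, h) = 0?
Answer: 448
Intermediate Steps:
l(z) = 8 (l(z) = -4*(-2) = 8)
k = -2 (k = -5 + 3 = -2)
(4*(E(-4, -5) + l(4)))*(k*(-4) + (-17 + 23)) = (4*(0 + 8))*(-2*(-4) + (-17 + 23)) = (4*8)*(8 + 6) = 32*14 = 448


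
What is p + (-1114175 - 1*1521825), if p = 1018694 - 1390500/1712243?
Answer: -2769222267858/1712243 ≈ -1.6173e+6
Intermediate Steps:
p = 1744250280142/1712243 (p = 1018694 - 1390500*1/1712243 = 1018694 - 1390500/1712243 = 1744250280142/1712243 ≈ 1.0187e+6)
p + (-1114175 - 1*1521825) = 1744250280142/1712243 + (-1114175 - 1*1521825) = 1744250280142/1712243 + (-1114175 - 1521825) = 1744250280142/1712243 - 2636000 = -2769222267858/1712243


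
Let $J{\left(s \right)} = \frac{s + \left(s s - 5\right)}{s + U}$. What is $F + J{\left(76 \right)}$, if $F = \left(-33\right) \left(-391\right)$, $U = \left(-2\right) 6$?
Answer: $\frac{831639}{64} \approx 12994.0$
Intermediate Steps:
$U = -12$
$J{\left(s \right)} = \frac{-5 + s + s^{2}}{-12 + s}$ ($J{\left(s \right)} = \frac{s + \left(s s - 5\right)}{s - 12} = \frac{s + \left(s^{2} - 5\right)}{-12 + s} = \frac{s + \left(-5 + s^{2}\right)}{-12 + s} = \frac{-5 + s + s^{2}}{-12 + s}$)
$F = 12903$
$F + J{\left(76 \right)} = 12903 + \frac{-5 + 76 + 76^{2}}{-12 + 76} = 12903 + \frac{-5 + 76 + 5776}{64} = 12903 + \frac{1}{64} \cdot 5847 = 12903 + \frac{5847}{64} = \frac{831639}{64}$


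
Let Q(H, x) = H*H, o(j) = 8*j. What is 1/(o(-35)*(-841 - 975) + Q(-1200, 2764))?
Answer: 1/1948480 ≈ 5.1322e-7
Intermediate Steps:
Q(H, x) = H**2
1/(o(-35)*(-841 - 975) + Q(-1200, 2764)) = 1/((8*(-35))*(-841 - 975) + (-1200)**2) = 1/(-280*(-1816) + 1440000) = 1/(508480 + 1440000) = 1/1948480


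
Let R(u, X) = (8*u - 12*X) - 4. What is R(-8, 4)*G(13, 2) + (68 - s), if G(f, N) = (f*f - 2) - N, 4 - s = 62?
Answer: -19014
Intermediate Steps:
s = -58 (s = 4 - 1*62 = 4 - 62 = -58)
R(u, X) = -4 - 12*X + 8*u (R(u, X) = (-12*X + 8*u) - 4 = -4 - 12*X + 8*u)
G(f, N) = -2 + f² - N (G(f, N) = (f² - 2) - N = (-2 + f²) - N = -2 + f² - N)
R(-8, 4)*G(13, 2) + (68 - s) = (-4 - 12*4 + 8*(-8))*(-2 + 13² - 1*2) + (68 - 1*(-58)) = (-4 - 48 - 64)*(-2 + 169 - 2) + (68 + 58) = -116*165 + 126 = -19140 + 126 = -19014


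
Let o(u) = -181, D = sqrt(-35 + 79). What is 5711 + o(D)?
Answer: 5530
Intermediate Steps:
D = 2*sqrt(11) (D = sqrt(44) = 2*sqrt(11) ≈ 6.6332)
5711 + o(D) = 5711 - 181 = 5530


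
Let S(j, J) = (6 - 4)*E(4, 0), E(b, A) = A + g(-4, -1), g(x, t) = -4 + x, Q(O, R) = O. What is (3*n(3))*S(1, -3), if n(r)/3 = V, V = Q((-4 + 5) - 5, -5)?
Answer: 576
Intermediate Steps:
E(b, A) = -8 + A (E(b, A) = A + (-4 - 4) = A - 8 = -8 + A)
V = -4 (V = (-4 + 5) - 5 = 1 - 5 = -4)
n(r) = -12 (n(r) = 3*(-4) = -12)
S(j, J) = -16 (S(j, J) = (6 - 4)*(-8 + 0) = 2*(-8) = -16)
(3*n(3))*S(1, -3) = (3*(-12))*(-16) = -36*(-16) = 576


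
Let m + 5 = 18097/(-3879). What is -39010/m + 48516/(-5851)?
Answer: 441776564709/109682846 ≈ 4027.8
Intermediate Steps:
m = -37492/3879 (m = -5 + 18097/(-3879) = -5 + 18097*(-1/3879) = -5 - 18097/3879 = -37492/3879 ≈ -9.6654)
-39010/m + 48516/(-5851) = -39010/(-37492/3879) + 48516/(-5851) = -39010*(-3879/37492) + 48516*(-1/5851) = 75659895/18746 - 48516/5851 = 441776564709/109682846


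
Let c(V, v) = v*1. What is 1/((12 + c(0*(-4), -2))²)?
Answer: 1/100 ≈ 0.010000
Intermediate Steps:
c(V, v) = v
1/((12 + c(0*(-4), -2))²) = 1/((12 - 2)²) = 1/(10²) = 1/100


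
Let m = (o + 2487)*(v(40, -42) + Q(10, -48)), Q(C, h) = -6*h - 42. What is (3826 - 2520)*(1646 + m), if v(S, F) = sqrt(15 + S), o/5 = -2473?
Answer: -3171414652 - 12900668*sqrt(55) ≈ -3.2671e+9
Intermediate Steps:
o = -12365 (o = 5*(-2473) = -12365)
Q(C, h) = -42 - 6*h
m = -2429988 - 9878*sqrt(55) (m = (-12365 + 2487)*(sqrt(15 + 40) + (-42 - 6*(-48))) = -9878*(sqrt(55) + (-42 + 288)) = -9878*(sqrt(55) + 246) = -9878*(246 + sqrt(55)) = -2429988 - 9878*sqrt(55) ≈ -2.5032e+6)
(3826 - 2520)*(1646 + m) = (3826 - 2520)*(1646 + (-2429988 - 9878*sqrt(55))) = 1306*(-2428342 - 9878*sqrt(55)) = -3171414652 - 12900668*sqrt(55)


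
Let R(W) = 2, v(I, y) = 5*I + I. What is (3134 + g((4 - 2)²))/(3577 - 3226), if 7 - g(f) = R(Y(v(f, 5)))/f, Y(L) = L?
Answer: 6281/702 ≈ 8.9473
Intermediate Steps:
v(I, y) = 6*I
g(f) = 7 - 2/f
(3134 + g((4 - 2)²))/(3577 - 3226) = (3134 + (7 - 2/(4 - 2)²))/(3577 - 3226) = (3134 + (7 - 2/(2²)))/351 = (3134 + (7 - 2/4))*(1/351) = (3134 + (7 - 2*¼))*(1/351) = (3134 + (7 - ½))*(1/351) = (3134 + 13/2)*(1/351) = (6281/2)*(1/351) = 6281/702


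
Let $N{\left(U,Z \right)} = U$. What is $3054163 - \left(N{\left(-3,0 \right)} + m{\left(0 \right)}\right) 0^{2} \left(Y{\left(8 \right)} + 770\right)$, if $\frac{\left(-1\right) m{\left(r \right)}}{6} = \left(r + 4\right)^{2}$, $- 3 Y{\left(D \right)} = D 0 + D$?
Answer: $3054163$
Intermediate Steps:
$Y{\left(D \right)} = - \frac{D}{3}$ ($Y{\left(D \right)} = - \frac{D 0 + D}{3} = - \frac{0 + D}{3} = - \frac{D}{3}$)
$m{\left(r \right)} = - 6 \left(4 + r\right)^{2}$ ($m{\left(r \right)} = - 6 \left(r + 4\right)^{2} = - 6 \left(4 + r\right)^{2}$)
$3054163 - \left(N{\left(-3,0 \right)} + m{\left(0 \right)}\right) 0^{2} \left(Y{\left(8 \right)} + 770\right) = 3054163 - \left(-3 - 6 \left(4 + 0\right)^{2}\right) 0^{2} \left(\left(- \frac{1}{3}\right) 8 + 770\right) = 3054163 - \left(-3 - 6 \cdot 4^{2}\right) 0 \left(- \frac{8}{3} + 770\right) = 3054163 - \left(-3 - 96\right) 0 \cdot \frac{2302}{3} = 3054163 - \left(-99\right) 0 \cdot \frac{2302}{3} = 3054163 - 0 \cdot \frac{2302}{3} = 3054163 - 0 = 3054163 + 0 = 3054163$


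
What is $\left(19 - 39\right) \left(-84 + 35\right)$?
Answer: $980$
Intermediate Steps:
$\left(19 - 39\right) \left(-84 + 35\right) = \left(19 - 39\right) \left(-49\right) = \left(-20\right) \left(-49\right) = 980$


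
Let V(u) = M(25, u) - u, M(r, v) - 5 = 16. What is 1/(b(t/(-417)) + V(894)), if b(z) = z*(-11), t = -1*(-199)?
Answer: -417/361852 ≈ -0.0011524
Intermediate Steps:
t = 199
M(r, v) = 21 (M(r, v) = 5 + 16 = 21)
V(u) = 21 - u
b(z) = -11*z
1/(b(t/(-417)) + V(894)) = 1/(-2189/(-417) + (21 - 1*894)) = 1/(-2189*(-1)/417 + (21 - 894)) = 1/(-11*(-199/417) - 873) = 1/(2189/417 - 873) = 1/(-361852/417) = -417/361852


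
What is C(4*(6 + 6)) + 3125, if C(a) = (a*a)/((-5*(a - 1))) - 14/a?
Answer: 17568059/5640 ≈ 3114.9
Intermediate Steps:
C(a) = -14/a + a²/(5 - 5*a) (C(a) = a²/((-5*(-1 + a))) - 14/a = a²/(5 - 5*a) - 14/a = -14/a + a²/(5 - 5*a))
C(4*(6 + 6)) + 3125 = (70 - (4*(6 + 6))³ - 280*(6 + 6))/(5*((4*(6 + 6)))*(-1 + 4*(6 + 6))) + 3125 = (70 - (4*12)³ - 280*12)/(5*((4*12))*(-1 + 4*12)) + 3125 = (⅕)*(70 - 1*48³ - 70*48)/(48*(-1 + 48)) + 3125 = (⅕)*(1/48)*(70 - 1*110592 - 3360)/47 + 3125 = (⅕)*(1/48)*(1/47)*(70 - 110592 - 3360) + 3125 = (⅕)*(1/48)*(1/47)*(-113882) + 3125 = -56941/5640 + 3125 = 17568059/5640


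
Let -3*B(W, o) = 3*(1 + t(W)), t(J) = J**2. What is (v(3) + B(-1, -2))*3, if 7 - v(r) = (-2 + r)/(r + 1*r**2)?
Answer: 59/4 ≈ 14.750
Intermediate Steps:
v(r) = 7 - (-2 + r)/(r + r**2) (v(r) = 7 - (-2 + r)/(r + 1*r**2) = 7 - (-2 + r)/(r + r**2))
B(W, o) = -1 - W**2 (B(W, o) = -(1 + W**2) = -(3 + 3*W**2)/3 = -1 - W**2)
(v(3) + B(-1, -2))*3 = ((2 + 6*3 + 7*3**2)/(3*(1 + 3)) + (-1 - 1*(-1)**2))*3 = ((1/3)*(2 + 18 + 7*9)/4 + (-1 - 1*1))*3 = ((1/3)*(1/4)*(2 + 18 + 63) + (-1 - 1))*3 = ((1/3)*(1/4)*83 - 2)*3 = (83/12 - 2)*3 = (59/12)*3 = 59/4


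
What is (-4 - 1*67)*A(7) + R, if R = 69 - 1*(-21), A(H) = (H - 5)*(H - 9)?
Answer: 374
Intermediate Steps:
A(H) = (-9 + H)*(-5 + H) (A(H) = (-5 + H)*(-9 + H) = (-9 + H)*(-5 + H))
R = 90 (R = 69 + 21 = 90)
(-4 - 1*67)*A(7) + R = (-4 - 1*67)*(45 + 7² - 14*7) + 90 = (-4 - 67)*(45 + 49 - 98) + 90 = -71*(-4) + 90 = 284 + 90 = 374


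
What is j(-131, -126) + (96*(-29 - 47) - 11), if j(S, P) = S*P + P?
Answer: 9073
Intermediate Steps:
j(S, P) = P + P*S (j(S, P) = P*S + P = P + P*S)
j(-131, -126) + (96*(-29 - 47) - 11) = -126*(1 - 131) + (96*(-29 - 47) - 11) = -126*(-130) + (96*(-76) - 11) = 16380 + (-7296 - 11) = 16380 - 7307 = 9073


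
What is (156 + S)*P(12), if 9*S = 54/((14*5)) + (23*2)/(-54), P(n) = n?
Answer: 5306816/2835 ≈ 1871.9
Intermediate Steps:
S = -76/8505 (S = (54/((14*5)) + (23*2)/(-54))/9 = (54/70 + 46*(-1/54))/9 = (54*(1/70) - 23/27)/9 = (27/35 - 23/27)/9 = (1/9)*(-76/945) = -76/8505 ≈ -0.0089359)
(156 + S)*P(12) = (156 - 76/8505)*12 = (1326704/8505)*12 = 5306816/2835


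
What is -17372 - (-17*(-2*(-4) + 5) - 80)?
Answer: -17071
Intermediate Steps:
-17372 - (-17*(-2*(-4) + 5) - 80) = -17372 - (-17*(8 + 5) - 80) = -17372 - (-17*13 - 80) = -17372 - (-221 - 80) = -17372 - 1*(-301) = -17372 + 301 = -17071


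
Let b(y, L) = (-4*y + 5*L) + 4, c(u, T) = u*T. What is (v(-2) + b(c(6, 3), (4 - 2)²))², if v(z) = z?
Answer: 2500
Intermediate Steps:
c(u, T) = T*u
b(y, L) = 4 - 4*y + 5*L
(v(-2) + b(c(6, 3), (4 - 2)²))² = (-2 + (4 - 12*6 + 5*(4 - 2)²))² = (-2 + (4 - 4*18 + 5*2²))² = (-2 + (4 - 72 + 5*4))² = (-2 + (4 - 72 + 20))² = (-2 - 48)² = (-50)² = 2500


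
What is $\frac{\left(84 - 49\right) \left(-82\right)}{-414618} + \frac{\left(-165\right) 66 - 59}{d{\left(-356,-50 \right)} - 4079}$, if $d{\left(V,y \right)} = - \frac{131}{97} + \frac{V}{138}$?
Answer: $\frac{15231161350633}{5665143823068} \approx 2.6886$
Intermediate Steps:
$d{\left(V,y \right)} = - \frac{131}{97} + \frac{V}{138}$ ($d{\left(V,y \right)} = \left(-131\right) \frac{1}{97} + V \frac{1}{138} = - \frac{131}{97} + \frac{V}{138}$)
$\frac{\left(84 - 49\right) \left(-82\right)}{-414618} + \frac{\left(-165\right) 66 - 59}{d{\left(-356,-50 \right)} - 4079} = \frac{\left(84 - 49\right) \left(-82\right)}{-414618} + \frac{\left(-165\right) 66 - 59}{\left(- \frac{131}{97} + \frac{1}{138} \left(-356\right)\right) - 4079} = 35 \left(-82\right) \left(- \frac{1}{414618}\right) + \frac{-10890 - 59}{\left(- \frac{131}{97} - \frac{178}{69}\right) - 4079} = \left(-2870\right) \left(- \frac{1}{414618}\right) - \frac{10949}{- \frac{26305}{6693} - 4079} = \frac{1435}{207309} - \frac{10949}{- \frac{27327052}{6693}} = \frac{1435}{207309} - - \frac{73281657}{27327052} = \frac{1435}{207309} + \frac{73281657}{27327052} = \frac{15231161350633}{5665143823068}$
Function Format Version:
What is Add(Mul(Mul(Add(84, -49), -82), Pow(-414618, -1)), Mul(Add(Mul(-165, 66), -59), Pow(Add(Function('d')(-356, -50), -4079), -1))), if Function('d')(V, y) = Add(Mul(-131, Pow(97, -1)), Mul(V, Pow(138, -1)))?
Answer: Rational(15231161350633, 5665143823068) ≈ 2.6886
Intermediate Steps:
Function('d')(V, y) = Add(Rational(-131, 97), Mul(Rational(1, 138), V)) (Function('d')(V, y) = Add(Mul(-131, Rational(1, 97)), Mul(V, Rational(1, 138))) = Add(Rational(-131, 97), Mul(Rational(1, 138), V)))
Add(Mul(Mul(Add(84, -49), -82), Pow(-414618, -1)), Mul(Add(Mul(-165, 66), -59), Pow(Add(Function('d')(-356, -50), -4079), -1))) = Add(Mul(Mul(Add(84, -49), -82), Pow(-414618, -1)), Mul(Add(Mul(-165, 66), -59), Pow(Add(Add(Rational(-131, 97), Mul(Rational(1, 138), -356)), -4079), -1))) = Add(Mul(Mul(35, -82), Rational(-1, 414618)), Mul(Add(-10890, -59), Pow(Add(Add(Rational(-131, 97), Rational(-178, 69)), -4079), -1))) = Add(Mul(-2870, Rational(-1, 414618)), Mul(-10949, Pow(Add(Rational(-26305, 6693), -4079), -1))) = Add(Rational(1435, 207309), Mul(-10949, Pow(Rational(-27327052, 6693), -1))) = Add(Rational(1435, 207309), Mul(-10949, Rational(-6693, 27327052))) = Add(Rational(1435, 207309), Rational(73281657, 27327052)) = Rational(15231161350633, 5665143823068)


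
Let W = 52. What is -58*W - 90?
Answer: -3106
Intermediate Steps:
-58*W - 90 = -58*52 - 90 = -3016 - 90 = -3106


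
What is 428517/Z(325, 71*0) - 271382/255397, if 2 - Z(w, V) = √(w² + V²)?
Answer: -109529612635/82493231 ≈ -1327.7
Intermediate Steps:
Z(w, V) = 2 - √(V² + w²) (Z(w, V) = 2 - √(w² + V²) = 2 - √(V² + w²))
428517/Z(325, 71*0) - 271382/255397 = 428517/(2 - √((71*0)² + 325²)) - 271382/255397 = 428517/(2 - √(0² + 105625)) - 271382*1/255397 = 428517/(2 - √(0 + 105625)) - 271382/255397 = 428517/(2 - √105625) - 271382/255397 = 428517/(2 - 1*325) - 271382/255397 = 428517/(2 - 325) - 271382/255397 = 428517/(-323) - 271382/255397 = 428517*(-1/323) - 271382/255397 = -428517/323 - 271382/255397 = -109529612635/82493231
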